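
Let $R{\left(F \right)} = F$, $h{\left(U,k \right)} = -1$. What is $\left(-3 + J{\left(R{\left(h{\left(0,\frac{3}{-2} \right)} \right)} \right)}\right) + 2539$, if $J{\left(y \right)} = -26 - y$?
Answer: $2511$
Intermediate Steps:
$\left(-3 + J{\left(R{\left(h{\left(0,\frac{3}{-2} \right)} \right)} \right)}\right) + 2539 = \left(-3 - 25\right) + 2539 = -28 + 2539 = 2511$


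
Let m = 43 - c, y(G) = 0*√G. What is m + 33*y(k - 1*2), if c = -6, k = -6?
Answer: 49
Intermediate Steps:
y(G) = 0
m = 49 (m = 43 - 1*(-6) = 43 + 6 = 49)
m + 33*y(k - 1*2) = 49 + 33*0 = 49 + 0 = 49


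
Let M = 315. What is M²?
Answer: 99225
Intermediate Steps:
M² = 315² = 99225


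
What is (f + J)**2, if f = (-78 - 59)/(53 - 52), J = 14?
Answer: 15129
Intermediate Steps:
f = -137 (f = -137/1 = -137*1 = -137)
(f + J)**2 = (-137 + 14)**2 = (-123)**2 = 15129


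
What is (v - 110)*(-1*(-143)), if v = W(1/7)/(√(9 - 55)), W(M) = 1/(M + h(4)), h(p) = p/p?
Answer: -15730 - 1001*I*√46/368 ≈ -15730.0 - 18.449*I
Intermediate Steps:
h(p) = 1
W(M) = 1/(1 + M) (W(M) = 1/(M + 1) = 1/(1 + M))
v = -7*I*√46/368 (v = 1/((1 + 1/7)*(√(9 - 55))) = 1/((1 + ⅐)*(√(-46))) = 1/((8/7)*((I*√46))) = 7*(-I*√46/46)/8 = -7*I*√46/368 ≈ -0.12901*I)
(v - 110)*(-1*(-143)) = (-7*I*√46/368 - 110)*(-1*(-143)) = (-110 - 7*I*√46/368)*143 = -15730 - 1001*I*√46/368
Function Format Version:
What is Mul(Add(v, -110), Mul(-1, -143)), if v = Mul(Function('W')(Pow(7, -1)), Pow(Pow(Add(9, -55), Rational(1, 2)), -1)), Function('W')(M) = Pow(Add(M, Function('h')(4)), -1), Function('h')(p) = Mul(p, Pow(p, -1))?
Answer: Add(-15730, Mul(Rational(-1001, 368), I, Pow(46, Rational(1, 2)))) ≈ Add(-15730., Mul(-18.449, I))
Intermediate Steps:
Function('h')(p) = 1
Function('W')(M) = Pow(Add(1, M), -1) (Function('W')(M) = Pow(Add(M, 1), -1) = Pow(Add(1, M), -1))
v = Mul(Rational(-7, 368), I, Pow(46, Rational(1, 2))) (v = Mul(Pow(Add(1, Pow(7, -1)), -1), Pow(Pow(Add(9, -55), Rational(1, 2)), -1)) = Mul(Pow(Add(1, Rational(1, 7)), -1), Pow(Pow(-46, Rational(1, 2)), -1)) = Mul(Pow(Rational(8, 7), -1), Pow(Mul(I, Pow(46, Rational(1, 2))), -1)) = Mul(Rational(7, 8), Mul(Rational(-1, 46), I, Pow(46, Rational(1, 2)))) = Mul(Rational(-7, 368), I, Pow(46, Rational(1, 2))) ≈ Mul(-0.12901, I))
Mul(Add(v, -110), Mul(-1, -143)) = Mul(Add(Mul(Rational(-7, 368), I, Pow(46, Rational(1, 2))), -110), Mul(-1, -143)) = Mul(Add(-110, Mul(Rational(-7, 368), I, Pow(46, Rational(1, 2)))), 143) = Add(-15730, Mul(Rational(-1001, 368), I, Pow(46, Rational(1, 2))))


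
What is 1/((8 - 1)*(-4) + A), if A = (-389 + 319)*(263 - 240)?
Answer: -1/1638 ≈ -0.00061050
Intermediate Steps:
A = -1610 (A = -70*23 = -1610)
1/((8 - 1)*(-4) + A) = 1/((8 - 1)*(-4) - 1610) = 1/(7*(-4) - 1610) = 1/(-28 - 1610) = 1/(-1638) = -1/1638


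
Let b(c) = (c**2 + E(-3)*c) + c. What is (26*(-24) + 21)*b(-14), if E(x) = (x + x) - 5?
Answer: -202608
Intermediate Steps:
E(x) = -5 + 2*x (E(x) = 2*x - 5 = -5 + 2*x)
b(c) = c**2 - 10*c (b(c) = (c**2 + (-5 + 2*(-3))*c) + c = (c**2 + (-5 - 6)*c) + c = (c**2 - 11*c) + c = c**2 - 10*c)
(26*(-24) + 21)*b(-14) = (26*(-24) + 21)*(-14*(-10 - 14)) = (-624 + 21)*(-14*(-24)) = -603*336 = -202608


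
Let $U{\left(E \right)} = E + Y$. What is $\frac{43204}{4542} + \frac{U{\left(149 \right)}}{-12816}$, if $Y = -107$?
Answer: $\frac{15375325}{1616952} \approx 9.5088$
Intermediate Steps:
$U{\left(E \right)} = -107 + E$ ($U{\left(E \right)} = E - 107 = -107 + E$)
$\frac{43204}{4542} + \frac{U{\left(149 \right)}}{-12816} = \frac{43204}{4542} + \frac{-107 + 149}{-12816} = 43204 \cdot \frac{1}{4542} + 42 \left(- \frac{1}{12816}\right) = \frac{21602}{2271} - \frac{7}{2136} = \frac{15375325}{1616952}$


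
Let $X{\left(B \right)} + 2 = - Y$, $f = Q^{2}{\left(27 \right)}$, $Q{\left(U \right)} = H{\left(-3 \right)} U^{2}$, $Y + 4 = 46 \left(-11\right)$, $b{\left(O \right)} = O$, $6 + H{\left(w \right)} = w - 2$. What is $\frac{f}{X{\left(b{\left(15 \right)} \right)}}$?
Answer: $\frac{64304361}{508} \approx 1.2658 \cdot 10^{5}$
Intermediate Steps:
$H{\left(w \right)} = -8 + w$ ($H{\left(w \right)} = -6 + \left(w - 2\right) = -6 + \left(-2 + w\right) = -8 + w$)
$Y = -510$ ($Y = -4 + 46 \left(-11\right) = -4 - 506 = -510$)
$Q{\left(U \right)} = - 11 U^{2}$ ($Q{\left(U \right)} = \left(-8 - 3\right) U^{2} = - 11 U^{2}$)
$f = 64304361$ ($f = \left(- 11 \cdot 27^{2}\right)^{2} = \left(\left(-11\right) 729\right)^{2} = \left(-8019\right)^{2} = 64304361$)
$X{\left(B \right)} = 508$ ($X{\left(B \right)} = -2 - -510 = -2 + 510 = 508$)
$\frac{f}{X{\left(b{\left(15 \right)} \right)}} = \frac{64304361}{508}$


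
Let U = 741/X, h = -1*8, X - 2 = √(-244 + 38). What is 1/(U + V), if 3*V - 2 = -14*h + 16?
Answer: 2442/247351 + 171*I*√206/247351 ≈ 0.0098726 + 0.0099224*I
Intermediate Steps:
X = 2 + I*√206 (X = 2 + √(-244 + 38) = 2 + √(-206) = 2 + I*√206 ≈ 2.0 + 14.353*I)
h = -8
U = 741/(2 + I*√206) ≈ 7.0571 - 50.645*I
V = 130/3 (V = ⅔ + (-14*(-8) + 16)/3 = ⅔ + (112 + 16)/3 = ⅔ + (⅓)*128 = ⅔ + 128/3 = 130/3 ≈ 43.333)
1/(U + V) = 1/((247/35 - 247*I*√206/70) + 130/3) = 1/(5291/105 - 247*I*√206/70)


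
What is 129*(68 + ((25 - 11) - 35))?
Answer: 6063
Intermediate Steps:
129*(68 + ((25 - 11) - 35)) = 129*(68 + (14 - 35)) = 129*(68 - 21) = 129*47 = 6063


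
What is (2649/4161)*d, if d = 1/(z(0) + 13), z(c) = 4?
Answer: 883/23579 ≈ 0.037449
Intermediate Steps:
d = 1/17 (d = 1/(4 + 13) = 1/17 ≈ 0.058824)
(2649/4161)*d = (2649/4161)*(1/17) = (2649*(1/4161))*(1/17) = (883/1387)*(1/17) = 883/23579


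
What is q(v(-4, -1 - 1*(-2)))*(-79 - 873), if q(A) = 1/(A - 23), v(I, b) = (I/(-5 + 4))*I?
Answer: 952/39 ≈ 24.410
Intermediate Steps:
v(I, b) = -I² (v(I, b) = (I/(-1))*I = (I*(-1))*I = (-I)*I = -I²)
q(A) = 1/(-23 + A)
q(v(-4, -1 - 1*(-2)))*(-79 - 873) = (-79 - 873)/(-23 - 1*(-4)²) = -952/(-23 - 1*16) = -952/(-23 - 16) = -952/(-39) = -1/39*(-952) = 952/39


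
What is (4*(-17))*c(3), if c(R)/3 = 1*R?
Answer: -612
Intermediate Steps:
c(R) = 3*R (c(R) = 3*(1*R) = 3*R)
(4*(-17))*c(3) = (4*(-17))*(3*3) = -68*9 = -612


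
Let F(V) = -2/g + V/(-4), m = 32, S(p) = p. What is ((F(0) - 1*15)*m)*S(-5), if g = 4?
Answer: 2480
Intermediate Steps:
F(V) = -½ - V/4 (F(V) = -2/4 + V/(-4) = -2*¼ + V*(-¼) = -½ - V/4)
((F(0) - 1*15)*m)*S(-5) = (((-½ - ¼*0) - 1*15)*32)*(-5) = (((-½ + 0) - 15)*32)*(-5) = ((-½ - 15)*32)*(-5) = -31/2*32*(-5) = -496*(-5) = 2480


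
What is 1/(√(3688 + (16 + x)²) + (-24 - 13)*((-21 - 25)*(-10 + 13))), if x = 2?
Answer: 2553/13033612 - √1003/13033612 ≈ 0.00019345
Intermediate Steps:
1/(√(3688 + (16 + x)²) + (-24 - 13)*((-21 - 25)*(-10 + 13))) = 1/(√(3688 + (16 + 2)²) + (-24 - 13)*((-21 - 25)*(-10 + 13))) = 1/(√(3688 + 18²) - (-1702)*3) = 1/(√(3688 + 324) - 37*(-138)) = 1/(√4012 + 5106) = 1/(2*√1003 + 5106) = 1/(5106 + 2*√1003)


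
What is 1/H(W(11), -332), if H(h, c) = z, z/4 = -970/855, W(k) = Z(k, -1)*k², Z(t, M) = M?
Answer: -171/776 ≈ -0.22036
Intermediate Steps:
W(k) = -k²
z = -776/171 (z = 4*(-970/855) = 4*(-970*1/855) = 4*(-194/171) = -776/171 ≈ -4.5380)
H(h, c) = -776/171
1/H(W(11), -332) = 1/(-776/171) = -171/776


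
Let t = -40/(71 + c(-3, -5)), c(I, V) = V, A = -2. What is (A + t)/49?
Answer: -86/1617 ≈ -0.053185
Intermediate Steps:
t = -20/33 (t = -40/(71 - 5) = -40/66 = -40*1/66 = -20/33 ≈ -0.60606)
(A + t)/49 = (-2 - 20/33)/49 = -86/33*1/49 = -86/1617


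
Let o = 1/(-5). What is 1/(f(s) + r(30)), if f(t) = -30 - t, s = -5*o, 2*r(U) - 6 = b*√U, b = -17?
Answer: 56/2767 - 17*√30/2767 ≈ -0.013413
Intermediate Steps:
o = -⅕ ≈ -0.20000
r(U) = 3 - 17*√U/2 (r(U) = 3 + (-17*√U)/2 = 3 - 17*√U/2)
s = 1 (s = -5*(-⅕) = 1)
1/(f(s) + r(30)) = 1/((-30 - 1*1) + (3 - 17*√30/2)) = 1/((-30 - 1) + (3 - 17*√30/2)) = 1/(-31 + (3 - 17*√30/2)) = 1/(-28 - 17*√30/2)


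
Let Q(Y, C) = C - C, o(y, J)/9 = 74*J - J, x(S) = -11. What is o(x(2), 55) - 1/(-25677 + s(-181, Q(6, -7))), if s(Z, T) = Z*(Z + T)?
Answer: 255980339/7084 ≈ 36135.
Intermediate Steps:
o(y, J) = 657*J (o(y, J) = 9*(74*J - J) = 9*(73*J) = 657*J)
Q(Y, C) = 0
s(Z, T) = Z*(T + Z)
o(x(2), 55) - 1/(-25677 + s(-181, Q(6, -7))) = 657*55 - 1/(-25677 - 181*(0 - 181)) = 36135 - 1/(-25677 - 181*(-181)) = 36135 - 1/(-25677 + 32761) = 36135 - 1/7084 = 255980339/7084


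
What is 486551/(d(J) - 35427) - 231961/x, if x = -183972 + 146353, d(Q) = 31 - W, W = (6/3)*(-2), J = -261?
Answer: -10093998357/1331411648 ≈ -7.5814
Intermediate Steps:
W = -4 (W = (6*(1/3))*(-2) = 2*(-2) = -4)
d(Q) = 35 (d(Q) = 31 - 1*(-4) = 31 + 4 = 35)
x = -37619
486551/(d(J) - 35427) - 231961/x = 486551/(35 - 35427) - 231961/(-37619) = 486551/(-35392) - 231961*(-1/37619) = 486551*(-1/35392) + 231961/37619 = -486551/35392 + 231961/37619 = -10093998357/1331411648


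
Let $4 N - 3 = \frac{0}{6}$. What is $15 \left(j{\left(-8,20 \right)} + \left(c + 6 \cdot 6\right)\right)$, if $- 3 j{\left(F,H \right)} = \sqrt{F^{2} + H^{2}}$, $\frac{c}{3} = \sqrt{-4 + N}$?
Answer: $540 - 20 \sqrt{29} + \frac{45 i \sqrt{13}}{2} \approx 432.3 + 81.125 i$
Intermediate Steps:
$N = \frac{3}{4}$ ($N = \frac{3}{4} + \frac{0 \cdot \frac{1}{6}}{4} = \frac{3}{4} + \frac{1}{4} \cdot 0 = \frac{3}{4} + 0 = \frac{3}{4} \approx 0.75$)
$c = \frac{3 i \sqrt{13}}{2}$ ($c = 3 \sqrt{-4 + \frac{3}{4}} = 3 \sqrt{- \frac{13}{4}} = 3 \frac{i \sqrt{13}}{2} = \frac{3 i \sqrt{13}}{2} \approx 5.4083 i$)
$j{\left(F,H \right)} = - \frac{\sqrt{F^{2} + H^{2}}}{3}$
$15 \left(j{\left(-8,20 \right)} + \left(c + 6 \cdot 6\right)\right) = 15 \left(- \frac{\sqrt{\left(-8\right)^{2} + 20^{2}}}{3} + \left(\frac{3 i \sqrt{13}}{2} + 6 \cdot 6\right)\right) = 15 \left(- \frac{\sqrt{64 + 400}}{3} + \left(\frac{3 i \sqrt{13}}{2} + 36\right)\right) = 15 \left(- \frac{\sqrt{464}}{3} + \left(36 + \frac{3 i \sqrt{13}}{2}\right)\right) = 15 \left(- \frac{4 \sqrt{29}}{3} + \left(36 + \frac{3 i \sqrt{13}}{2}\right)\right) = 15 \left(36 - \frac{4 \sqrt{29}}{3} + \frac{3 i \sqrt{13}}{2}\right) = 540 - 20 \sqrt{29} + \frac{45 i \sqrt{13}}{2}$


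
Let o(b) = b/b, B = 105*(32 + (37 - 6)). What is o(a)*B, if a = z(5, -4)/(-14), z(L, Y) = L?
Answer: 6615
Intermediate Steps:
a = -5/14 (a = 5/(-14) = 5*(-1/14) = -5/14 ≈ -0.35714)
B = 6615 (B = 105*(32 + 31) = 105*63 = 6615)
o(b) = 1
o(a)*B = 1*6615 = 6615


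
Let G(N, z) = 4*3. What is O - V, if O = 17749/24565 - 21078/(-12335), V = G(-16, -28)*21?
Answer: -15124324463/60601855 ≈ -249.57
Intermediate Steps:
G(N, z) = 12
V = 252 (V = 12*21 = 252)
O = 147342997/60601855 (O = 17749*(1/24565) - 21078*(-1/12335) = 17749/24565 + 21078/12335 = 147342997/60601855 ≈ 2.4313)
O - V = 147342997/60601855 - 1*252 = 147342997/60601855 - 252 = -15124324463/60601855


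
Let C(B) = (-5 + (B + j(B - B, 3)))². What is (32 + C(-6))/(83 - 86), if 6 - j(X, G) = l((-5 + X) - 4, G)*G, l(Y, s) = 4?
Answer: -107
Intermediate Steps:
j(X, G) = 6 - 4*G
C(B) = (-11 + B)² (C(B) = (-5 + (B + (6 - 4*3)))² = (-5 + (B + (6 - 12)))² = (-5 + (B - 6))² = (-5 + (-6 + B))² = (-11 + B)²)
(32 + C(-6))/(83 - 86) = (32 + (-11 - 6)²)/(83 - 86) = (32 + (-17)²)/(-3) = (32 + 289)*(-⅓) = 321*(-⅓) = -107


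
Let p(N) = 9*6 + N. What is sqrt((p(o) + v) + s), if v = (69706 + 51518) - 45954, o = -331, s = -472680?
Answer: I*sqrt(397687) ≈ 630.62*I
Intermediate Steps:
p(N) = 54 + N
v = 75270 (v = 121224 - 45954 = 75270)
sqrt((p(o) + v) + s) = sqrt(((54 - 331) + 75270) - 472680) = sqrt((-277 + 75270) - 472680) = sqrt(74993 - 472680) = sqrt(-397687) = I*sqrt(397687)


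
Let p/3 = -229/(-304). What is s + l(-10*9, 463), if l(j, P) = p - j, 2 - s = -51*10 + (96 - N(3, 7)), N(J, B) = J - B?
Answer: 153295/304 ≈ 504.26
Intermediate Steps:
p = 687/304 (p = 3*(-229/(-304)) = 3*(-229*(-1/304)) = 3*(229/304) = 687/304 ≈ 2.2599)
s = 412 (s = 2 - (-51*10 + (96 - (3 - 1*7))) = 2 - (-510 + (96 - (3 - 7))) = 2 - (-510 + (96 - 1*(-4))) = 2 - (-510 + (96 + 4)) = 2 - (-510 + 100) = 2 - 1*(-410) = 2 + 410 = 412)
l(j, P) = 687/304 - j
s + l(-10*9, 463) = 412 + (687/304 - (-10)*9) = 412 + (687/304 - 1*(-90)) = 412 + (687/304 + 90) = 412 + 28047/304 = 153295/304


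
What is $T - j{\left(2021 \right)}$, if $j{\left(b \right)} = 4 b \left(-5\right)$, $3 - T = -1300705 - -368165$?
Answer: $972963$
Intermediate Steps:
$T = 932543$ ($T = 3 - \left(-1300705 - -368165\right) = 3 - \left(-1300705 + 368165\right) = 3 - -932540 = 3 + 932540 = 932543$)
$j{\left(b \right)} = - 20 b$
$T - j{\left(2021 \right)} = 932543 - \left(-20\right) 2021 = 932543 - -40420 = 932543 + 40420 = 972963$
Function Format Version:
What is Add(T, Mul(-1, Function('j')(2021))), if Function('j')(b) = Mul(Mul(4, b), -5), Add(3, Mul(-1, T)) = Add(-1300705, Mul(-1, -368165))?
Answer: 972963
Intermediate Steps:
T = 932543 (T = Add(3, Mul(-1, Add(-1300705, Mul(-1, -368165)))) = Add(3, Mul(-1, Add(-1300705, 368165))) = Add(3, Mul(-1, -932540)) = Add(3, 932540) = 932543)
Function('j')(b) = Mul(-20, b)
Add(T, Mul(-1, Function('j')(2021))) = Add(932543, Mul(-1, Mul(-20, 2021))) = Add(932543, Mul(-1, -40420)) = Add(932543, 40420) = 972963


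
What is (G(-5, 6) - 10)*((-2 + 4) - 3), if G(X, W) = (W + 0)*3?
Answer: -8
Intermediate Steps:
G(X, W) = 3*W (G(X, W) = W*3 = 3*W)
(G(-5, 6) - 10)*((-2 + 4) - 3) = (3*6 - 10)*((-2 + 4) - 3) = (18 - 10)*(2 - 3) = 8*(-1) = -8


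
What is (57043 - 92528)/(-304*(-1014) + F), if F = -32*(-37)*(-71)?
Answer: -35485/224192 ≈ -0.15828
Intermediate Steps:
F = -84064 (F = 1184*(-71) = -84064)
(57043 - 92528)/(-304*(-1014) + F) = (57043 - 92528)/(-304*(-1014) - 84064) = -35485/(308256 - 84064) = -35485/224192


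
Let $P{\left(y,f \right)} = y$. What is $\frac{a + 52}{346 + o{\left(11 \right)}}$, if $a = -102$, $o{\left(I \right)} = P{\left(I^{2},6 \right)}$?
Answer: $- \frac{50}{467} \approx -0.10707$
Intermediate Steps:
$o{\left(I \right)} = I^{2}$
$\frac{a + 52}{346 + o{\left(11 \right)}} = \frac{-102 + 52}{346 + 11^{2}} = - \frac{50}{346 + 121} = - \frac{50}{467}$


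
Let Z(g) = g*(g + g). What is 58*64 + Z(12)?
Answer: 4000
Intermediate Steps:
Z(g) = 2*g² (Z(g) = g*(2*g) = 2*g²)
58*64 + Z(12) = 58*64 + 2*12² = 3712 + 2*144 = 3712 + 288 = 4000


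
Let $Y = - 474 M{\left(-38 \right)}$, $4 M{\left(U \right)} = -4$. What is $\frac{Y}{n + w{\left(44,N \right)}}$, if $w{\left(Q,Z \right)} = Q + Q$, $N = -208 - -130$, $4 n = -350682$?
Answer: $- \frac{948}{175165} \approx -0.005412$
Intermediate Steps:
$n = - \frac{175341}{2}$ ($n = \frac{1}{4} \left(-350682\right) = - \frac{175341}{2} \approx -87671.0$)
$N = -78$ ($N = -208 + 130 = -78$)
$M{\left(U \right)} = -1$ ($M{\left(U \right)} = \frac{1}{4} \left(-4\right) = -1$)
$w{\left(Q,Z \right)} = 2 Q$
$Y = 474$ ($Y = \left(-474\right) \left(-1\right) = 474$)
$\frac{Y}{n + w{\left(44,N \right)}} = \frac{474}{- \frac{175341}{2} + 2 \cdot 44} = \frac{474}{- \frac{175341}{2} + 88} = \frac{474}{- \frac{175165}{2}} = 474 \left(- \frac{2}{175165}\right) = - \frac{948}{175165}$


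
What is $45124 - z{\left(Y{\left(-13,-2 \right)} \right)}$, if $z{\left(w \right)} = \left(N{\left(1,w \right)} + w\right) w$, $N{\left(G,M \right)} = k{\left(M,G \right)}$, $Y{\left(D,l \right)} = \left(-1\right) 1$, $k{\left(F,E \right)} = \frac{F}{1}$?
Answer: $45122$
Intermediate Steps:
$k{\left(F,E \right)} = F$ ($k{\left(F,E \right)} = F 1 = F$)
$Y{\left(D,l \right)} = -1$
$N{\left(G,M \right)} = M$
$z{\left(w \right)} = 2 w^{2}$ ($z{\left(w \right)} = \left(w + w\right) w = 2 w w = 2 w^{2}$)
$45124 - z{\left(Y{\left(-13,-2 \right)} \right)} = 45124 - 2 \left(-1\right)^{2} = 45124 - 2 \cdot 1 = 45124 - 2 = 45122$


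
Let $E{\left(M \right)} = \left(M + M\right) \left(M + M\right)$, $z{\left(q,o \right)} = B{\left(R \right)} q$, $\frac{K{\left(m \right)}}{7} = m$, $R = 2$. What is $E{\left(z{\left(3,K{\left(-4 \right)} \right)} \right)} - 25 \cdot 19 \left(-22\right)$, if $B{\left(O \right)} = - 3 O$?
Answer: $11746$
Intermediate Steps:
$K{\left(m \right)} = 7 m$
$z{\left(q,o \right)} = - 6 q$ ($z{\left(q,o \right)} = \left(-3\right) 2 q = - 6 q$)
$E{\left(M \right)} = 4 M^{2}$ ($E{\left(M \right)} = 2 M 2 M = 4 M^{2}$)
$E{\left(z{\left(3,K{\left(-4 \right)} \right)} \right)} - 25 \cdot 19 \left(-22\right) = 4 \left(\left(-6\right) 3\right)^{2} - 25 \cdot 19 \left(-22\right) = 4 \left(-18\right)^{2} - 475 \left(-22\right) = 4 \cdot 324 - -10450 = 1296 + 10450 = 11746$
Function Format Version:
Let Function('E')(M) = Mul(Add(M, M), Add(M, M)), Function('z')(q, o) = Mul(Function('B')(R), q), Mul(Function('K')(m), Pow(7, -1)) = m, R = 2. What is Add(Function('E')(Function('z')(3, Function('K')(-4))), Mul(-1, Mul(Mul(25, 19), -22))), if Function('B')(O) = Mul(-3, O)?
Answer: 11746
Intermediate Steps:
Function('K')(m) = Mul(7, m)
Function('z')(q, o) = Mul(-6, q) (Function('z')(q, o) = Mul(Mul(-3, 2), q) = Mul(-6, q))
Function('E')(M) = Mul(4, Pow(M, 2)) (Function('E')(M) = Mul(Mul(2, M), Mul(2, M)) = Mul(4, Pow(M, 2)))
Add(Function('E')(Function('z')(3, Function('K')(-4))), Mul(-1, Mul(Mul(25, 19), -22))) = Add(Mul(4, Pow(Mul(-6, 3), 2)), Mul(-1, Mul(Mul(25, 19), -22))) = Add(Mul(4, Pow(-18, 2)), Mul(-1, Mul(475, -22))) = Add(Mul(4, 324), Mul(-1, -10450)) = Add(1296, 10450) = 11746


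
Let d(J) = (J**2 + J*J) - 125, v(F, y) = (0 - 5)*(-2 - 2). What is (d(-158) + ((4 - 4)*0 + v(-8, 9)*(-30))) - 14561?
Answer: 34642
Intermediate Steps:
v(F, y) = 20 (v(F, y) = -5*(-4) = 20)
d(J) = -125 + 2*J**2 (d(J) = (J**2 + J**2) - 125 = 2*J**2 - 125 = -125 + 2*J**2)
(d(-158) + ((4 - 4)*0 + v(-8, 9)*(-30))) - 14561 = ((-125 + 2*(-158)**2) + ((4 - 4)*0 + 20*(-30))) - 14561 = ((-125 + 2*24964) + (0*0 - 600)) - 14561 = ((-125 + 49928) + (0 - 600)) - 14561 = (49803 - 600) - 14561 = 49203 - 14561 = 34642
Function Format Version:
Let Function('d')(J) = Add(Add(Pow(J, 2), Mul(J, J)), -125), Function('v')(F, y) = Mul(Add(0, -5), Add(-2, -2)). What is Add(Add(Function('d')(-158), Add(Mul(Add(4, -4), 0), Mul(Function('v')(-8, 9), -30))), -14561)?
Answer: 34642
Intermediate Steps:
Function('v')(F, y) = 20 (Function('v')(F, y) = Mul(-5, -4) = 20)
Function('d')(J) = Add(-125, Mul(2, Pow(J, 2))) (Function('d')(J) = Add(Add(Pow(J, 2), Pow(J, 2)), -125) = Add(Mul(2, Pow(J, 2)), -125) = Add(-125, Mul(2, Pow(J, 2))))
Add(Add(Function('d')(-158), Add(Mul(Add(4, -4), 0), Mul(Function('v')(-8, 9), -30))), -14561) = Add(Add(Add(-125, Mul(2, Pow(-158, 2))), Add(Mul(Add(4, -4), 0), Mul(20, -30))), -14561) = Add(Add(Add(-125, Mul(2, 24964)), Add(Mul(0, 0), -600)), -14561) = Add(Add(Add(-125, 49928), Add(0, -600)), -14561) = Add(Add(49803, -600), -14561) = Add(49203, -14561) = 34642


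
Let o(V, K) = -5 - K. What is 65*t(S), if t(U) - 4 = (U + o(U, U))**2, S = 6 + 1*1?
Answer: 1885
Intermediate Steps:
S = 7 (S = 6 + 1 = 7)
t(U) = 29 (t(U) = 4 + (U + (-5 - U))**2 = 4 + (-5)**2 = 4 + 25 = 29)
65*t(S) = 65*29 = 1885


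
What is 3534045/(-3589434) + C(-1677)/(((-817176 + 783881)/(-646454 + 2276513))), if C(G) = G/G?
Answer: -1989551741627/39836735010 ≈ -49.943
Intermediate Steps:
C(G) = 1
3534045/(-3589434) + C(-1677)/(((-817176 + 783881)/(-646454 + 2276513))) = 3534045/(-3589434) + 1/((-817176 + 783881)/(-646454 + 2276513)) = 3534045*(-1/3589434) + 1/(-33295/1630059) = -1178015/1196478 + 1/(-33295*1/1630059) = -1178015/1196478 + 1/(-33295/1630059) = -1178015/1196478 + 1*(-1630059/33295) = -1178015/1196478 - 1630059/33295 = -1989551741627/39836735010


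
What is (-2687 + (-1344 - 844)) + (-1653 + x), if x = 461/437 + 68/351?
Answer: -1001118809/153387 ≈ -6526.8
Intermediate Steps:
x = 191527/153387 (x = 461*(1/437) + 68*(1/351) = 461/437 + 68/351 = 191527/153387 ≈ 1.2487)
(-2687 + (-1344 - 844)) + (-1653 + x) = (-2687 + (-1344 - 844)) + (-1653 + 191527/153387) = (-2687 - 2188) - 253357184/153387 = -4875 - 253357184/153387 = -1001118809/153387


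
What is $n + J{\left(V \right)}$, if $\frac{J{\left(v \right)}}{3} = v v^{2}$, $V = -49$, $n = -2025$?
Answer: $-354972$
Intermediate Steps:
$J{\left(v \right)} = 3 v^{3}$ ($J{\left(v \right)} = 3 v v^{2} = 3 v^{3}$)
$n + J{\left(V \right)} = -2025 + 3 \left(-49\right)^{3} = -2025 + 3 \left(-117649\right) = -2025 - 352947 = -354972$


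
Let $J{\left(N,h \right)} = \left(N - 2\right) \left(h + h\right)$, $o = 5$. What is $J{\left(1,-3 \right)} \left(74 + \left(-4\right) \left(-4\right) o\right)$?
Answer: $924$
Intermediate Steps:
$J{\left(N,h \right)} = 2 h \left(-2 + N\right)$ ($J{\left(N,h \right)} = \left(-2 + N\right) 2 h = 2 h \left(-2 + N\right)$)
$J{\left(1,-3 \right)} \left(74 + \left(-4\right) \left(-4\right) o\right) = 2 \left(-3\right) \left(-2 + 1\right) \left(74 + \left(-4\right) \left(-4\right) 5\right) = 2 \left(-3\right) \left(-1\right) \left(74 + 16 \cdot 5\right) = 6 \left(74 + 80\right) = 6 \cdot 154 = 924$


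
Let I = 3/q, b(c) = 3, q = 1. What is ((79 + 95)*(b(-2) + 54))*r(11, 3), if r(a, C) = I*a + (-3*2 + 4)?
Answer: 307458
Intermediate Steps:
I = 3 (I = 3/1 = 3*1 = 3)
r(a, C) = -2 + 3*a (r(a, C) = 3*a + (-3*2 + 4) = 3*a + (-6 + 4) = 3*a - 2 = -2 + 3*a)
((79 + 95)*(b(-2) + 54))*r(11, 3) = ((79 + 95)*(3 + 54))*(-2 + 3*11) = (174*57)*(-2 + 33) = 9918*31 = 307458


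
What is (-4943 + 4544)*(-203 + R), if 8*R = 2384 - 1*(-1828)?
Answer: -258153/2 ≈ -1.2908e+5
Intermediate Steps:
R = 1053/2 (R = (2384 - 1*(-1828))/8 = (2384 + 1828)/8 = (1/8)*4212 = 1053/2 ≈ 526.50)
(-4943 + 4544)*(-203 + R) = (-4943 + 4544)*(-203 + 1053/2) = -399*647/2 = -258153/2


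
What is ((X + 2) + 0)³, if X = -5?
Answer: -27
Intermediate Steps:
((X + 2) + 0)³ = ((-5 + 2) + 0)³ = (-3 + 0)³ = (-3)³ = -27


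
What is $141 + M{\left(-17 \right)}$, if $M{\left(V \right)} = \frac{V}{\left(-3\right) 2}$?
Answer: $\frac{863}{6} \approx 143.83$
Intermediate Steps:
$M{\left(V \right)} = - \frac{V}{6}$ ($M{\left(V \right)} = \frac{V}{-6} = V \left(- \frac{1}{6}\right) = - \frac{V}{6}$)
$141 + M{\left(-17 \right)} = 141 - - \frac{17}{6} = 141 + \frac{17}{6} = \frac{863}{6}$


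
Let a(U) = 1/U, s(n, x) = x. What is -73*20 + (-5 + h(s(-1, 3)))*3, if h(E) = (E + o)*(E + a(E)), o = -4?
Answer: -1485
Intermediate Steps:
h(E) = (-4 + E)*(E + 1/E) (h(E) = (E - 4)*(E + 1/E) = (-4 + E)*(E + 1/E))
-73*20 + (-5 + h(s(-1, 3)))*3 = -73*20 + (-5 + (1 + 3² - 4*3 - 4/3))*3 = -1460 + (-5 + (1 + 9 - 12 - 4*⅓))*3 = -1460 + (-5 + (1 + 9 - 12 - 4/3))*3 = -1460 + (-5 - 10/3)*3 = -1460 - 25/3*3 = -1460 - 25 = -1485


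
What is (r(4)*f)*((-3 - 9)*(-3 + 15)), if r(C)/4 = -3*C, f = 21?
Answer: 145152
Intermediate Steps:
r(C) = -12*C (r(C) = 4*(-3*C) = -12*C)
(r(4)*f)*((-3 - 9)*(-3 + 15)) = (-12*4*21)*((-3 - 9)*(-3 + 15)) = (-48*21)*(-12*12) = -1008*(-144) = 145152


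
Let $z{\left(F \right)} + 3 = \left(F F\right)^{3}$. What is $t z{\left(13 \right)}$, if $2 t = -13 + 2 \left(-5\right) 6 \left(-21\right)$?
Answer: $3009513541$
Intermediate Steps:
$z{\left(F \right)} = -3 + F^{6}$ ($z{\left(F \right)} = -3 + \left(F F\right)^{3} = -3 + \left(F^{2}\right)^{3} = -3 + F^{6}$)
$t = \frac{1247}{2}$ ($t = \frac{-13 + 2 \left(-5\right) 6 \left(-21\right)}{2} = \frac{-13 + \left(-10\right) 6 \left(-21\right)}{2} = \frac{-13 - -1260}{2} = \frac{-13 + 1260}{2} = \frac{1}{2} \cdot 1247 = \frac{1247}{2} \approx 623.5$)
$t z{\left(13 \right)} = \frac{1247 \left(-3 + 13^{6}\right)}{2} = \frac{1247 \left(-3 + 4826809\right)}{2} = \frac{1247}{2} \cdot 4826806 = 3009513541$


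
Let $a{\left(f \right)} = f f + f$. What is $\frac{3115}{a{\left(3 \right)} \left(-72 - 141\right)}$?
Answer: $- \frac{3115}{2556} \approx -1.2187$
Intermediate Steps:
$a{\left(f \right)} = f + f^{2}$ ($a{\left(f \right)} = f^{2} + f = f + f^{2}$)
$\frac{3115}{a{\left(3 \right)} \left(-72 - 141\right)} = \frac{3115}{3 \left(1 + 3\right) \left(-72 - 141\right)} = \frac{3115}{3 \cdot 4 \left(-213\right)} = \frac{3115}{12 \left(-213\right)} = \frac{3115}{-2556} = 3115 \left(- \frac{1}{2556}\right) = - \frac{3115}{2556}$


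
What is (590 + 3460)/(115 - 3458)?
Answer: -4050/3343 ≈ -1.2115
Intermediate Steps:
(590 + 3460)/(115 - 3458) = 4050/(-3343) = 4050*(-1/3343) = -4050/3343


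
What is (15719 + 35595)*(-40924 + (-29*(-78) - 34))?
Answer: -1985646544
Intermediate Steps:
(15719 + 35595)*(-40924 + (-29*(-78) - 34)) = 51314*(-40924 + (2262 - 34)) = 51314*(-40924 + 2228) = 51314*(-38696) = -1985646544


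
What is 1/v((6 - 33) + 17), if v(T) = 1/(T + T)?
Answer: -20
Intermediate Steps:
v(T) = 1/(2*T)
1/v((6 - 33) + 17) = 1/(1/(2*((6 - 33) + 17))) = 1/(1/(2*(-27 + 17))) = 1/((1/2)/(-10)) = 1/((1/2)*(-1/10)) = 1/(-1/20) = -20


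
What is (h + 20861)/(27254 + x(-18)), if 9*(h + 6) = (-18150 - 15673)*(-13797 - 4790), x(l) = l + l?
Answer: 314427898/122481 ≈ 2567.2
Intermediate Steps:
x(l) = 2*l
h = 628668047/9 (h = -6 + ((-18150 - 15673)*(-13797 - 4790))/9 = -6 + (-33823*(-18587))/9 = -6 + (1/9)*628668101 = -6 + 628668101/9 = 628668047/9 ≈ 6.9852e+7)
(h + 20861)/(27254 + x(-18)) = (628668047/9 + 20861)/(27254 + 2*(-18)) = 628855796/(9*(27254 - 36)) = (628855796/9)/27218 = (628855796/9)*(1/27218) = 314427898/122481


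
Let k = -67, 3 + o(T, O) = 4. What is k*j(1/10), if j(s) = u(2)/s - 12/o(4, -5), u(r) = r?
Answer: -536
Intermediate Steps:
o(T, O) = 1 (o(T, O) = -3 + 4 = 1)
j(s) = -12 + 2/s (j(s) = 2/s - 12/1 = 2/s - 12*1 = 2/s - 12 = -12 + 2/s)
k*j(1/10) = -67*(-12 + 2/(1/10)) = -67*(-12 + 2*10) = -67*(-12 + 20) = -67*8 = -536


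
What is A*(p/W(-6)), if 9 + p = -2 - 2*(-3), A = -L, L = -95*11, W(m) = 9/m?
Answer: 10450/3 ≈ 3483.3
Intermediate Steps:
L = -1045
A = 1045 (A = -1*(-1045) = 1045)
p = -5 (p = -9 + (-2 - 2*(-3)) = -9 + (-2 + 6) = -9 + 4 = -5)
A*(p/W(-6)) = 1045*(-5/(9/(-6))) = 1045*(-5/(9*(-⅙))) = 1045*(-5/(-3/2)) = 1045*(-5*(-⅔)) = 1045*(10/3) = 10450/3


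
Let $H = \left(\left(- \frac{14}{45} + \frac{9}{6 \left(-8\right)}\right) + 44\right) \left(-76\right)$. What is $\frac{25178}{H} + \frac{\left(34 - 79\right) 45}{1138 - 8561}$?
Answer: $- \frac{32436257445}{4417419877} \approx -7.3428$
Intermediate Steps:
$H = - \frac{595099}{180}$ ($H = \left(\left(\left(-14\right) \frac{1}{45} + \frac{9}{-48}\right) + 44\right) \left(-76\right) = \left(\left(- \frac{14}{45} + 9 \left(- \frac{1}{48}\right)\right) + 44\right) \left(-76\right) = \left(\left(- \frac{14}{45} - \frac{3}{16}\right) + 44\right) \left(-76\right) = \left(- \frac{359}{720} + 44\right) \left(-76\right) = \frac{31321}{720} \left(-76\right) = - \frac{595099}{180} \approx -3306.1$)
$\frac{25178}{H} + \frac{\left(34 - 79\right) 45}{1138 - 8561} = \frac{25178}{- \frac{595099}{180}} + \frac{\left(34 - 79\right) 45}{1138 - 8561} = 25178 \left(- \frac{180}{595099}\right) + \frac{\left(-45\right) 45}{-7423} = - \frac{4532040}{595099} - - \frac{2025}{7423} = - \frac{4532040}{595099} + \frac{2025}{7423} = - \frac{32436257445}{4417419877}$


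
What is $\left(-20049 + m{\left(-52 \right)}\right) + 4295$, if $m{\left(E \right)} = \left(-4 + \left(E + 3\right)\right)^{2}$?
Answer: $-12945$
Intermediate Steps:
$m{\left(E \right)} = \left(-1 + E\right)^{2}$ ($m{\left(E \right)} = \left(-4 + \left(3 + E\right)\right)^{2} = \left(-1 + E\right)^{2}$)
$\left(-20049 + m{\left(-52 \right)}\right) + 4295 = \left(-20049 + \left(-1 - 52\right)^{2}\right) + 4295 = \left(-20049 + \left(-53\right)^{2}\right) + 4295 = \left(-20049 + 2809\right) + 4295 = -17240 + 4295 = -12945$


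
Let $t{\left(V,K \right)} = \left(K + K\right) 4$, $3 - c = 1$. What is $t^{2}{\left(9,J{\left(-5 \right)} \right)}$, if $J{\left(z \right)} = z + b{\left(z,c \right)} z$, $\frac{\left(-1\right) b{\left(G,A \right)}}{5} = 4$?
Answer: $577600$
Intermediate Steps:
$c = 2$ ($c = 3 - 1 = 2$)
$b{\left(G,A \right)} = -20$ ($b{\left(G,A \right)} = \left(-5\right) 4 = -20$)
$J{\left(z \right)} = - 19 z$ ($J{\left(z \right)} = z - 20 z = - 19 z$)
$t{\left(V,K \right)} = 8 K$ ($t{\left(V,K \right)} = 2 K 4 = 8 K$)
$t^{2}{\left(9,J{\left(-5 \right)} \right)} = \left(8 \left(\left(-19\right) \left(-5\right)\right)\right)^{2} = \left(8 \cdot 95\right)^{2} = 760^{2} = 577600$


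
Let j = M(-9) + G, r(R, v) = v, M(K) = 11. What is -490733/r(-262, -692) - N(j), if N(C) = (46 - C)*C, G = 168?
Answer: 16965177/692 ≈ 24516.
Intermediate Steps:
j = 179 (j = 11 + 168 = 179)
N(C) = C*(46 - C)
-490733/r(-262, -692) - N(j) = -490733/(-692) - 179*(46 - 1*179) = -490733*(-1/692) - 179*(46 - 179) = 490733/692 - 179*(-133) = 490733/692 - 1*(-23807) = 490733/692 + 23807 = 16965177/692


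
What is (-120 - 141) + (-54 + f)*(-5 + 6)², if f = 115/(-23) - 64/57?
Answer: -18304/57 ≈ -321.12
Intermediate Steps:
f = -349/57 (f = 115*(-1/23) - 64*1/57 = -5 - 64/57 = -349/57 ≈ -6.1228)
(-120 - 141) + (-54 + f)*(-5 + 6)² = (-120 - 141) + (-54 - 349/57)*(-5 + 6)² = -261 - 3427/57*1² = -261 - 3427/57*1 = -261 - 3427/57 = -18304/57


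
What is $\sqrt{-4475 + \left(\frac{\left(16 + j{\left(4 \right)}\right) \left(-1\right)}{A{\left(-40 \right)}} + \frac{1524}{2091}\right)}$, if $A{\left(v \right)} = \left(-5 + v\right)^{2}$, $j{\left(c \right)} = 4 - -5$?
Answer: $\frac{4 i \sqrt{11004088933}}{6273} \approx 66.89 i$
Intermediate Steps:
$j{\left(c \right)} = 9$ ($j{\left(c \right)} = 4 + 5 = 9$)
$\sqrt{-4475 + \left(\frac{\left(16 + j{\left(4 \right)}\right) \left(-1\right)}{A{\left(-40 \right)}} + \frac{1524}{2091}\right)} = \sqrt{-4475 + \left(\frac{\left(16 + 9\right) \left(-1\right)}{\left(-5 - 40\right)^{2}} + \frac{1524}{2091}\right)} = \sqrt{-4475 + \left(\frac{25 \left(-1\right)}{\left(-45\right)^{2}} + 1524 \cdot \frac{1}{2091}\right)} = \sqrt{-4475 + \left(- \frac{25}{2025} + \frac{508}{697}\right)} = \sqrt{-4475 + \left(\left(-25\right) \frac{1}{2025} + \frac{508}{697}\right)} = \sqrt{-4475 + \left(- \frac{1}{81} + \frac{508}{697}\right)} = \sqrt{-4475 + \frac{40451}{56457}} = \sqrt{- \frac{252604624}{56457}} = \frac{4 i \sqrt{11004088933}}{6273}$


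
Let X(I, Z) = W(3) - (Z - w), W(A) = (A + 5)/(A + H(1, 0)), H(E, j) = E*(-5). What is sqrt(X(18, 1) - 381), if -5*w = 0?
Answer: I*sqrt(386) ≈ 19.647*I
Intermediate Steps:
w = 0 (w = -1/5*0 = 0)
H(E, j) = -5*E
W(A) = (5 + A)/(-5 + A) (W(A) = (A + 5)/(A - 5*1) = (5 + A)/(A - 5) = (5 + A)/(-5 + A))
X(I, Z) = -4 - Z (X(I, Z) = (5 + 3)/(-5 + 3) - (Z - 1*0) = 8/(-2) - (Z + 0) = -1/2*8 - Z = -4 - Z)
sqrt(X(18, 1) - 381) = sqrt((-4 - 1*1) - 381) = sqrt((-4 - 1) - 381) = sqrt(-5 - 381) = sqrt(-386) = I*sqrt(386)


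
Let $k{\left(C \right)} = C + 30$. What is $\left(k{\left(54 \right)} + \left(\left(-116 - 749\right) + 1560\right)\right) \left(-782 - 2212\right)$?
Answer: $-2332326$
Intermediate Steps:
$k{\left(C \right)} = 30 + C$
$\left(k{\left(54 \right)} + \left(\left(-116 - 749\right) + 1560\right)\right) \left(-782 - 2212\right) = \left(\left(30 + 54\right) + \left(\left(-116 - 749\right) + 1560\right)\right) \left(-782 - 2212\right) = \left(84 + \left(-865 + 1560\right)\right) \left(-782 - 2212\right) = \left(84 + 695\right) \left(-782 - 2212\right) = 779 \left(-2994\right) = -2332326$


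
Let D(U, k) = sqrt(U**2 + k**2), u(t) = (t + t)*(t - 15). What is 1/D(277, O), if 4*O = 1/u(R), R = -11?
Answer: 2288*sqrt(401672018177)/401672018177 ≈ 0.0036101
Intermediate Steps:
u(t) = 2*t*(-15 + t) (u(t) = (2*t)*(-15 + t) = 2*t*(-15 + t))
O = 1/2288 (O = 1/(4*((2*(-11)*(-15 - 11)))) = 1/(4*((2*(-11)*(-26)))) = (1/4)/572 = (1/4)*(1/572) = 1/2288 ≈ 0.00043706)
1/D(277, O) = 1/(sqrt(277**2 + (1/2288)**2)) = 1/(sqrt(76729 + 1/5234944)) = 1/(sqrt(401672018177/5234944)) = 1/(sqrt(401672018177)/2288) = 2288*sqrt(401672018177)/401672018177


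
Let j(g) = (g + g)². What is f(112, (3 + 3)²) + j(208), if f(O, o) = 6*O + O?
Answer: 173840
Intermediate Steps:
j(g) = 4*g² (j(g) = (2*g)² = 4*g²)
f(O, o) = 7*O
f(112, (3 + 3)²) + j(208) = 7*112 + 4*208² = 784 + 4*43264 = 784 + 173056 = 173840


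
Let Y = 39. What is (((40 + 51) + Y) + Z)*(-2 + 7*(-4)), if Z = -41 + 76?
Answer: -4950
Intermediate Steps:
Z = 35
(((40 + 51) + Y) + Z)*(-2 + 7*(-4)) = (((40 + 51) + 39) + 35)*(-2 + 7*(-4)) = ((91 + 39) + 35)*(-2 - 28) = (130 + 35)*(-30) = 165*(-30) = -4950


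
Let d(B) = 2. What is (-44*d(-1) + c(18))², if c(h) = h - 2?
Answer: 5184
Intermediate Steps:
c(h) = -2 + h
(-44*d(-1) + c(18))² = (-44*2 + (-2 + 18))² = (-88 + 16)² = (-72)² = 5184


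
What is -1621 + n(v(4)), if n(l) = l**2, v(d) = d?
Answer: -1605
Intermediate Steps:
-1621 + n(v(4)) = -1621 + 4**2 = -1621 + 16 = -1605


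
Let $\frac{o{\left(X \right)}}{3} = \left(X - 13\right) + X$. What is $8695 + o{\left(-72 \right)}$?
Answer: $8224$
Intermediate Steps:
$o{\left(X \right)} = -39 + 6 X$ ($o{\left(X \right)} = 3 \left(\left(X - 13\right) + X\right) = 3 \left(\left(-13 + X\right) + X\right) = 3 \left(-13 + 2 X\right) = -39 + 6 X$)
$8695 + o{\left(-72 \right)} = 8695 + \left(-39 + 6 \left(-72\right)\right) = 8695 - 471 = 8224$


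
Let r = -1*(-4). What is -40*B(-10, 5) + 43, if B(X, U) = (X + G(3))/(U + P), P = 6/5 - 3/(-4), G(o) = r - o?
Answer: 13177/139 ≈ 94.799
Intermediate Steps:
r = 4
G(o) = 4 - o
P = 39/20 (P = 6*(1/5) - 3*(-1/4) = 6/5 + 3/4 = 39/20 ≈ 1.9500)
B(X, U) = (1 + X)/(39/20 + U) (B(X, U) = (X + (4 - 1*3))/(U + 39/20) = (X + (4 - 3))/(39/20 + U) = (X + 1)/(39/20 + U) = (1 + X)/(39/20 + U))
-40*B(-10, 5) + 43 = -800*(1 - 10)/(39 + 20*5) + 43 = -800*(-9)/(39 + 100) + 43 = -800*(-9)/139 + 43 = -40*(-180/139) + 43 = 7200/139 + 43 = 13177/139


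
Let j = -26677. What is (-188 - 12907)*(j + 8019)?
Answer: 244326510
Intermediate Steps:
(-188 - 12907)*(j + 8019) = (-188 - 12907)*(-26677 + 8019) = -13095*(-18658) = 244326510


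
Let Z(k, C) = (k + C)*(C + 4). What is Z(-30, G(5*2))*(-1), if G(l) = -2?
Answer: 64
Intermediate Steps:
Z(k, C) = (4 + C)*(C + k) (Z(k, C) = (C + k)*(4 + C) = (4 + C)*(C + k))
Z(-30, G(5*2))*(-1) = ((-2)² + 4*(-2) + 4*(-30) - 2*(-30))*(-1) = (4 - 8 - 120 + 60)*(-1) = -64*(-1) = 64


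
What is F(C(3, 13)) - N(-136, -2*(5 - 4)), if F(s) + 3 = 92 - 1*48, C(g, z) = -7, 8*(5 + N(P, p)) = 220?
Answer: 37/2 ≈ 18.500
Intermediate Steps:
N(P, p) = 45/2 (N(P, p) = -5 + (1/8)*220 = -5 + 55/2 = 45/2)
F(s) = 41 (F(s) = -3 + (92 - 1*48) = -3 + (92 - 48) = -3 + 44 = 41)
F(C(3, 13)) - N(-136, -2*(5 - 4)) = 41 - 1*45/2 = 41 - 45/2 = 37/2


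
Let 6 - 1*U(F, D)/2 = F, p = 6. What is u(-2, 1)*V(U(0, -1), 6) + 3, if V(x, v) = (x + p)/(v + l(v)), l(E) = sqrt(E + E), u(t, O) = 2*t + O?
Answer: -21/2 + 9*sqrt(3)/2 ≈ -2.7058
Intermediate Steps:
u(t, O) = O + 2*t
U(F, D) = 12 - 2*F
l(E) = sqrt(2)*sqrt(E) (l(E) = sqrt(2*E) = sqrt(2)*sqrt(E))
V(x, v) = (6 + x)/(v + sqrt(2)*sqrt(v)) (V(x, v) = (x + 6)/(v + sqrt(2)*sqrt(v)) = (6 + x)/(v + sqrt(2)*sqrt(v)))
u(-2, 1)*V(U(0, -1), 6) + 3 = (1 + 2*(-2))*((6 + (12 - 2*0))/(6 + sqrt(2)*sqrt(6))) + 3 = (1 - 4)*((6 + (12 + 0))/(6 + 2*sqrt(3))) + 3 = -3*(6 + 12)/(6 + 2*sqrt(3)) + 3 = -3*18/(6 + 2*sqrt(3)) + 3 = -54/(6 + 2*sqrt(3)) + 3 = 3 - 54/(6 + 2*sqrt(3))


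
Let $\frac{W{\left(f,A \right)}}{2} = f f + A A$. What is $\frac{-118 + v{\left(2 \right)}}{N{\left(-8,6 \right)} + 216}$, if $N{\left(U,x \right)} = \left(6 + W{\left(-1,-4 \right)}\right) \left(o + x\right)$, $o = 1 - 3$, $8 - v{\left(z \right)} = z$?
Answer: $- \frac{14}{47} \approx -0.29787$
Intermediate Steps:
$v{\left(z \right)} = 8 - z$
$W{\left(f,A \right)} = 2 A^{2} + 2 f^{2}$ ($W{\left(f,A \right)} = 2 \left(f f + A A\right) = 2 \left(f^{2} + A^{2}\right) = 2 \left(A^{2} + f^{2}\right) = 2 A^{2} + 2 f^{2}$)
$o = -2$ ($o = 1 - 3 = -2$)
$N{\left(U,x \right)} = -80 + 40 x$ ($N{\left(U,x \right)} = \left(6 + \left(2 \left(-4\right)^{2} + 2 \left(-1\right)^{2}\right)\right) \left(-2 + x\right) = \left(6 + \left(2 \cdot 16 + 2 \cdot 1\right)\right) \left(-2 + x\right) = \left(6 + \left(32 + 2\right)\right) \left(-2 + x\right) = \left(6 + 34\right) \left(-2 + x\right) = 40 \left(-2 + x\right) = -80 + 40 x$)
$\frac{-118 + v{\left(2 \right)}}{N{\left(-8,6 \right)} + 216} = \frac{-118 + \left(8 - 2\right)}{\left(-80 + 40 \cdot 6\right) + 216} = \frac{-118 + \left(8 - 2\right)}{\left(-80 + 240\right) + 216} = \frac{-118 + 6}{160 + 216} = - \frac{112}{376} = \left(-112\right) \frac{1}{376} = - \frac{14}{47}$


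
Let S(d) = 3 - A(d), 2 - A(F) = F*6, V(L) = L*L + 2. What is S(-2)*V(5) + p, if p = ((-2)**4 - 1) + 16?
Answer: -266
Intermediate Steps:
V(L) = 2 + L**2 (V(L) = L**2 + 2 = 2 + L**2)
A(F) = 2 - 6*F (A(F) = 2 - F*6 = 2 - 6*F)
p = 31 (p = (16 - 1) + 16 = 15 + 16 = 31)
S(d) = 1 + 6*d (S(d) = 3 - (2 - 6*d) = 3 + (-2 + 6*d) = 1 + 6*d)
S(-2)*V(5) + p = (1 + 6*(-2))*(2 + 5**2) + 31 = (1 - 12)*(2 + 25) + 31 = -11*27 + 31 = -297 + 31 = -266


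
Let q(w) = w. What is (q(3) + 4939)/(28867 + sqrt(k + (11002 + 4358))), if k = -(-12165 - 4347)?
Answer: 20380102/119038831 - 5648*sqrt(498)/119038831 ≈ 0.17015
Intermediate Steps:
k = 16512 (k = -1*(-16512) = 16512)
(q(3) + 4939)/(28867 + sqrt(k + (11002 + 4358))) = (3 + 4939)/(28867 + sqrt(16512 + (11002 + 4358))) = 4942/(28867 + sqrt(16512 + 15360)) = 4942/(28867 + sqrt(31872)) = 4942/(28867 + 8*sqrt(498))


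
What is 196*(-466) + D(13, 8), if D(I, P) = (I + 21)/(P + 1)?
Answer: -821990/9 ≈ -91332.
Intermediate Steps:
D(I, P) = (21 + I)/(1 + P)
196*(-466) + D(13, 8) = 196*(-466) + (21 + 13)/(1 + 8) = -91336 + 34/9 = -821990/9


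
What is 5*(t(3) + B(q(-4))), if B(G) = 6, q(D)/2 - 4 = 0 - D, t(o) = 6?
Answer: 60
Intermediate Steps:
q(D) = 8 - 2*D (q(D) = 8 + 2*(0 - D) = 8 + 2*(-D) = 8 - 2*D)
5*(t(3) + B(q(-4))) = 5*(6 + 6) = 5*12 = 60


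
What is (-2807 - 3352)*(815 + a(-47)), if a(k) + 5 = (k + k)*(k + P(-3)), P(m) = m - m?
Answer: -32199252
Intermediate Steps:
P(m) = 0
a(k) = -5 + 2*k² (a(k) = -5 + (k + k)*(k + 0) = -5 + (2*k)*k = -5 + 2*k²)
(-2807 - 3352)*(815 + a(-47)) = (-2807 - 3352)*(815 + (-5 + 2*(-47)²)) = -6159*(815 + (-5 + 2*2209)) = -6159*(815 + (-5 + 4418)) = -6159*(815 + 4413) = -6159*5228 = -32199252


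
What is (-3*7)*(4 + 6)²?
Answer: -2100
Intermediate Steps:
(-3*7)*(4 + 6)² = -21*10² = -21*100 = -2100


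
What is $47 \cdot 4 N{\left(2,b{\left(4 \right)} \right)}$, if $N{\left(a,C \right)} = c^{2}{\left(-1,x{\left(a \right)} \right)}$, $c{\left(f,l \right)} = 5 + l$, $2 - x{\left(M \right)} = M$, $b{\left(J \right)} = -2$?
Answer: $4700$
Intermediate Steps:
$x{\left(M \right)} = 2 - M$
$N{\left(a,C \right)} = \left(7 - a\right)^{2}$ ($N{\left(a,C \right)} = \left(5 - \left(-2 + a\right)\right)^{2} = \left(7 - a\right)^{2}$)
$47 \cdot 4 N{\left(2,b{\left(4 \right)} \right)} = 47 \cdot 4 \left(-7 + 2\right)^{2} = 188 \left(-5\right)^{2} = 188 \cdot 25 = 4700$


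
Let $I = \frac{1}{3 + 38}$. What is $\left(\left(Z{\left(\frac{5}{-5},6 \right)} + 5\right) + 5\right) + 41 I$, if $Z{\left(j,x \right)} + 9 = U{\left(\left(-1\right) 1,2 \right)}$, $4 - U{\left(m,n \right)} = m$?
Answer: $7$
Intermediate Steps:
$U{\left(m,n \right)} = 4 - m$
$Z{\left(j,x \right)} = -4$ ($Z{\left(j,x \right)} = -9 + \left(4 - \left(-1\right) 1\right) = -9 + \left(4 - -1\right) = -9 + \left(4 + 1\right) = -9 + 5 = -4$)
$I = \frac{1}{41} \approx 0.02439$
$\left(\left(Z{\left(\frac{5}{-5},6 \right)} + 5\right) + 5\right) + 41 I = \left(\left(-4 + 5\right) + 5\right) + 41 \cdot \frac{1}{41} = \left(1 + 5\right) + 1 = 6 + 1 = 7$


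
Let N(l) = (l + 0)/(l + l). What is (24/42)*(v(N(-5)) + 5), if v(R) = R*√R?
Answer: 20/7 + √2/7 ≈ 3.0592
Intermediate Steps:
N(l) = ½ (N(l) = l/((2*l)) = l*(1/(2*l)) = ½)
v(R) = R^(3/2)
(24/42)*(v(N(-5)) + 5) = (24/42)*((½)^(3/2) + 5) = (24*(1/42))*(√2/4 + 5) = 4*(5 + √2/4)/7 = 20/7 + √2/7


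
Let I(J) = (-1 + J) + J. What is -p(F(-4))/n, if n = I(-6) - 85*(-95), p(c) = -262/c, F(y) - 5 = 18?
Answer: 131/92713 ≈ 0.0014130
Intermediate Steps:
F(y) = 23 (F(y) = 5 + 18 = 23)
I(J) = -1 + 2*J
n = 8062 (n = (-1 + 2*(-6)) - 85*(-95) = (-1 - 12) + 8075 = -13 + 8075 = 8062)
-p(F(-4))/n = -(-262/23)/8062 = -(-262*1/23)/8062 = -(-262)/(23*8062) = -1*(-131/92713) = 131/92713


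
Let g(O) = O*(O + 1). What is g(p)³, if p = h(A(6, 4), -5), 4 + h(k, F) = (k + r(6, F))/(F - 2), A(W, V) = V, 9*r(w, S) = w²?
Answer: 1137893184/117649 ≈ 9671.9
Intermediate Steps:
r(w, S) = w²/9
h(k, F) = -4 + (4 + k)/(-2 + F) (h(k, F) = -4 + (k + (⅑)*6²)/(F - 2) = -4 + (k + (⅑)*36)/(-2 + F) = -4 + (k + 4)/(-2 + F) = -4 + (4 + k)/(-2 + F))
p = -36/7 (p = (12 + 4 - 4*(-5))/(-2 - 5) = (12 + 4 + 20)/(-7) = -⅐*36 = -36/7 ≈ -5.1429)
g(O) = O*(1 + O)
g(p)³ = (-36*(1 - 36/7)/7)³ = (-36/7*(-29/7))³ = (1044/49)³ = 1137893184/117649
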